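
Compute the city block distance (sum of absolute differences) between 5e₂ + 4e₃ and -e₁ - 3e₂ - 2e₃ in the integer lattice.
15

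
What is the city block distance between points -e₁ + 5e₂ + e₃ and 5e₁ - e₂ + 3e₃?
14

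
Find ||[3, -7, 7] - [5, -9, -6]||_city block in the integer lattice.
17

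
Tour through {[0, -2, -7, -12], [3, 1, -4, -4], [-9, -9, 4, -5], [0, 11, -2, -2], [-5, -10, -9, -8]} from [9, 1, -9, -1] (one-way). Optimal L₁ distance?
99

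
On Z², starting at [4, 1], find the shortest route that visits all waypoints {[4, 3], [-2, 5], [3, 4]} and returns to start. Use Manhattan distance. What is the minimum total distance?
20
(one optimal route: (4, 1) → (4, 3) → (-2, 5) → (3, 4) → (4, 1))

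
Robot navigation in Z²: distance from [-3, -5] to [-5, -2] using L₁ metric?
5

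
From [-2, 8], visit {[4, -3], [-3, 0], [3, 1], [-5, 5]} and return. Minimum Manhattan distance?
40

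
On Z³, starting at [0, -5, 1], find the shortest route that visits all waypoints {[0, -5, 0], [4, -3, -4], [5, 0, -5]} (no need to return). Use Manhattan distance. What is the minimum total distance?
16
(one optimal route: (0, -5, 1) → (0, -5, 0) → (4, -3, -4) → (5, 0, -5))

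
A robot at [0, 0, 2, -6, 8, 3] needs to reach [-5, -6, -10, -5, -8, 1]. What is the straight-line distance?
21.587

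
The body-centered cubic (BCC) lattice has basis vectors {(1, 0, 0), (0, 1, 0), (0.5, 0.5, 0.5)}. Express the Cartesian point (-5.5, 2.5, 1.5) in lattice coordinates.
-7b₁ + b₂ + 3b₃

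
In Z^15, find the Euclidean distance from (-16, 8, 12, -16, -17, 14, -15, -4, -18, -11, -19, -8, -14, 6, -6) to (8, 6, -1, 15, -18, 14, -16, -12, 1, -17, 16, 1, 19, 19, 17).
72.5672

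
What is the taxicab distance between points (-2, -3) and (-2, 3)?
6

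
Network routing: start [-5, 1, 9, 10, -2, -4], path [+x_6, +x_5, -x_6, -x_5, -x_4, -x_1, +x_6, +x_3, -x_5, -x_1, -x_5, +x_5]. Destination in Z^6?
(-7, 1, 10, 9, -3, -3)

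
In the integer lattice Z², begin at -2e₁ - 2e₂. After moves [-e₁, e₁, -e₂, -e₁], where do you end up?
(-3, -3)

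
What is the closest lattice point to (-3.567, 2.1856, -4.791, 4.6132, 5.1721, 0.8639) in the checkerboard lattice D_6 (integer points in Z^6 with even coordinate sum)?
(-4, 2, -5, 5, 5, 1)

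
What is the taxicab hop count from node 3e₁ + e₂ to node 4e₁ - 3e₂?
5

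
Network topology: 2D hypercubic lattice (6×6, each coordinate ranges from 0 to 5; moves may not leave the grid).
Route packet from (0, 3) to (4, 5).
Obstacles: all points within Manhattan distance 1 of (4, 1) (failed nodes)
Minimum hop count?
6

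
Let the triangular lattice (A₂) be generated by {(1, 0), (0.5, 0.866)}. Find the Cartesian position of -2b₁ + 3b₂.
(-0.5, 2.598)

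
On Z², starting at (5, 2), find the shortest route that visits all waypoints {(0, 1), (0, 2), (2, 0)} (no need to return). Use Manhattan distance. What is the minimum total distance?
9
(one optimal route: (5, 2) → (0, 2) → (0, 1) → (2, 0))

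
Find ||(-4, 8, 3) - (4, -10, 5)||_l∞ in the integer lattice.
18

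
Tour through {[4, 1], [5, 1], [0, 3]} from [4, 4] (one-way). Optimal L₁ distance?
11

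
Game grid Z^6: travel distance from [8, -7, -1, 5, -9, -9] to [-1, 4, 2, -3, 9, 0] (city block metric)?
58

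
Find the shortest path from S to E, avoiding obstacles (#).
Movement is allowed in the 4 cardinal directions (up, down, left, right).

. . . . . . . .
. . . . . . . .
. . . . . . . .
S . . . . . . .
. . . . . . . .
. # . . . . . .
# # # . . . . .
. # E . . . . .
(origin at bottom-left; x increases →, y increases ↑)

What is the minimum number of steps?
8
(one shortest path: (0, 4) → (1, 4) → (2, 4) → (3, 4) → (3, 3) → (3, 2) → (3, 1) → (3, 0) → (2, 0))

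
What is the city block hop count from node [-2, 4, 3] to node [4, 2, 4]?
9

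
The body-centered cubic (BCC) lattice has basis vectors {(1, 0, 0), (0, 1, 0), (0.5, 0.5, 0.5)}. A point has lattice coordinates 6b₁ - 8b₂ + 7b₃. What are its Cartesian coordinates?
(9.5, -4.5, 3.5)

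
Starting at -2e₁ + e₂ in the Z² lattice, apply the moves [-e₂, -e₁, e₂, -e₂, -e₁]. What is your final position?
(-4, 0)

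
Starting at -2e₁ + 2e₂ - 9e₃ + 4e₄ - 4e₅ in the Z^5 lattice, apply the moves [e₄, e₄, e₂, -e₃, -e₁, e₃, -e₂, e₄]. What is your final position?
(-3, 2, -9, 7, -4)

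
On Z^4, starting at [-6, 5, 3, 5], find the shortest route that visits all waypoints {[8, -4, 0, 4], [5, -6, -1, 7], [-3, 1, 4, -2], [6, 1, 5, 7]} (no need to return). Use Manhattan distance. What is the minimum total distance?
57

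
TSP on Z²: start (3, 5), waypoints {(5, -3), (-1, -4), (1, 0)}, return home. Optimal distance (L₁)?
30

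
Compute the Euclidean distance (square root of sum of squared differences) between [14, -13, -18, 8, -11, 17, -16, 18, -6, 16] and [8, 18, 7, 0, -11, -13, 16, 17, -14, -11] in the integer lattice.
66.3626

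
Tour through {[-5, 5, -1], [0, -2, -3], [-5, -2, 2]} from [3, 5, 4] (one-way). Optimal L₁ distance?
33
(one optimal route: (3, 5, 4) → (-5, 5, -1) → (-5, -2, 2) → (0, -2, -3))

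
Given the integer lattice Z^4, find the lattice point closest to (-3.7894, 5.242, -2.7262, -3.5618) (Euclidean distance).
(-4, 5, -3, -4)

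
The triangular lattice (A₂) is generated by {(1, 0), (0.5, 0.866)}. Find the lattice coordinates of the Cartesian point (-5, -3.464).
-3b₁ - 4b₂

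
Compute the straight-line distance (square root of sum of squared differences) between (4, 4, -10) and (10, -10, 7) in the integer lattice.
22.8254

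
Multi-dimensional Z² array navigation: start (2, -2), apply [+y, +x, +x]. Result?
(4, -1)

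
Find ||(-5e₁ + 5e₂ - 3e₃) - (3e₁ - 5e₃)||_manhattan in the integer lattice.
15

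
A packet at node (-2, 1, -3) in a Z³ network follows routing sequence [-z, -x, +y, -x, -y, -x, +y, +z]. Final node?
(-5, 2, -3)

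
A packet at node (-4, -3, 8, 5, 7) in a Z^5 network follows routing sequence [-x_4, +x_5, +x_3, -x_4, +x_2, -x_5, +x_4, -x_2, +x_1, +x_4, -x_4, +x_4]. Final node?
(-3, -3, 9, 5, 7)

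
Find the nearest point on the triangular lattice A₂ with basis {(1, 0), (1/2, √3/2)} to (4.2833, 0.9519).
(4.5, 0.866)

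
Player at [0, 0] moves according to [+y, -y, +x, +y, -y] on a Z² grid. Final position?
(1, 0)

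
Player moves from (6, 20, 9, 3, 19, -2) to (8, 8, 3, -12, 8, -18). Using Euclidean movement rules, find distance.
28.0357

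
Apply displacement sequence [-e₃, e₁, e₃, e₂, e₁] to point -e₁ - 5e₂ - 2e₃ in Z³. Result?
(1, -4, -2)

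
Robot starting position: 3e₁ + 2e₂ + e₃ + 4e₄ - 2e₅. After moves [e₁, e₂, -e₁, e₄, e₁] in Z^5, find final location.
(4, 3, 1, 5, -2)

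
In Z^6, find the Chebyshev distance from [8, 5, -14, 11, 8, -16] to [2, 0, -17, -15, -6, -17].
26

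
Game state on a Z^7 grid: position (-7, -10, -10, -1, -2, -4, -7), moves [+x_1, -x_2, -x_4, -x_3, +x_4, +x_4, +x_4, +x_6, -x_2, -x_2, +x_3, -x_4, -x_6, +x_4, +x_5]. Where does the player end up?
(-6, -13, -10, 1, -1, -4, -7)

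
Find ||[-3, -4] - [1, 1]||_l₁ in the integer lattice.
9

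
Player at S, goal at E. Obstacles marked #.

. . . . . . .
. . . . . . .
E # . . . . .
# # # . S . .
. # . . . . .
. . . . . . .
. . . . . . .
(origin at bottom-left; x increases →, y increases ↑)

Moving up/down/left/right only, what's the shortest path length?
7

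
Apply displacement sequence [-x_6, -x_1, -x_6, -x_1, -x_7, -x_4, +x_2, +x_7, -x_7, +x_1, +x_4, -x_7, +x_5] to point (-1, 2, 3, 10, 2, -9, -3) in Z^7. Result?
(-2, 3, 3, 10, 3, -11, -5)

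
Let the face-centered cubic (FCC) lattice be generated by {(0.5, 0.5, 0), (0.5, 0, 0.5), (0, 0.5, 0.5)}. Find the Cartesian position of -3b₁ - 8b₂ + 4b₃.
(-5.5, 0.5, -2)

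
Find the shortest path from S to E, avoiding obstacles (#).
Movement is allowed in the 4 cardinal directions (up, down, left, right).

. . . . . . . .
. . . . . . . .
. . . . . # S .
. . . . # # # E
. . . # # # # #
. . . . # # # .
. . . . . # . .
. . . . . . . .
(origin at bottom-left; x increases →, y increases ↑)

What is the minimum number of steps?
2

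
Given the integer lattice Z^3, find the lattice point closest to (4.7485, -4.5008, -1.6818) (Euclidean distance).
(5, -5, -2)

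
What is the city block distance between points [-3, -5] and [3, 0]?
11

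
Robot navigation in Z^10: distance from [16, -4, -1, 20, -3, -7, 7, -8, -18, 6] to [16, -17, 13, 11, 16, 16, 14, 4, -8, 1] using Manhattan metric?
112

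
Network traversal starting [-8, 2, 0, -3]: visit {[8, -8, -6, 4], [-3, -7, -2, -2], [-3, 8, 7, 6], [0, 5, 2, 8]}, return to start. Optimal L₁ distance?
112
(one optimal route: (-8, 2, 0, -3) → (-3, -7, -2, -2) → (8, -8, -6, 4) → (0, 5, 2, 8) → (-3, 8, 7, 6) → (-8, 2, 0, -3))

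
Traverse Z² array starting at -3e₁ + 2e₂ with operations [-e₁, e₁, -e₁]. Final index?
(-4, 2)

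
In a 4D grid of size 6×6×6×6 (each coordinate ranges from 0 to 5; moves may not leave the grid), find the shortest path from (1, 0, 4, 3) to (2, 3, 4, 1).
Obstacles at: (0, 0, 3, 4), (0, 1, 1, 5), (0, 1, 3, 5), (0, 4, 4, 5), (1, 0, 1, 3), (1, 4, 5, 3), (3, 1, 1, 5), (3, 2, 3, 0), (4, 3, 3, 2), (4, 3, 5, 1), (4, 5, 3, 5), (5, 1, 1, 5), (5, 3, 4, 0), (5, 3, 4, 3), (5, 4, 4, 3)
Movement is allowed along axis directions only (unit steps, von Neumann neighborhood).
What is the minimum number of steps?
6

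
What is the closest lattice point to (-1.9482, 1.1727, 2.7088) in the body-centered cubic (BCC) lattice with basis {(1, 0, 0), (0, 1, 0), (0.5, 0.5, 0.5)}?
(-2, 1, 3)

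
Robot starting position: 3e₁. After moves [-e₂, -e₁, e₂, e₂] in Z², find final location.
(2, 1)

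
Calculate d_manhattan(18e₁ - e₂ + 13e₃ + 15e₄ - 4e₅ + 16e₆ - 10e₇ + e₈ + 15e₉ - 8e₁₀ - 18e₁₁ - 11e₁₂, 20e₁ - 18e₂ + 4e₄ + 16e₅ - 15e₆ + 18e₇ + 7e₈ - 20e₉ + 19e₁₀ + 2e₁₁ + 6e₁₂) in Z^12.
227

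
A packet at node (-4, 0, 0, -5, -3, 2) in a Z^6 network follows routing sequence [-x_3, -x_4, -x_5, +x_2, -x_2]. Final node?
(-4, 0, -1, -6, -4, 2)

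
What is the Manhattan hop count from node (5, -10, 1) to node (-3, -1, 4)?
20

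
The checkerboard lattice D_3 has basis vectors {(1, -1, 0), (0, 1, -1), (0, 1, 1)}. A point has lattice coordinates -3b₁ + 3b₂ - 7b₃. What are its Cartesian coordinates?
(-3, -1, -10)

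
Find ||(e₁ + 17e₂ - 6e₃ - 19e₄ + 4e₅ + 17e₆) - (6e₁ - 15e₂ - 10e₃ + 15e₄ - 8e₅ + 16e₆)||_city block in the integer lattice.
88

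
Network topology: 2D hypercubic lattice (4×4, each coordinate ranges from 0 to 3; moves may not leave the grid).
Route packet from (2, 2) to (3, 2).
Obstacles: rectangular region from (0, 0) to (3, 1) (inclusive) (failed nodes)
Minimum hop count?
1
(one shortest path: (2, 2) → (3, 2))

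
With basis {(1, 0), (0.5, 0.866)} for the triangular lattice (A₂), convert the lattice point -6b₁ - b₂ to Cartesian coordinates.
(-6.5, -0.866)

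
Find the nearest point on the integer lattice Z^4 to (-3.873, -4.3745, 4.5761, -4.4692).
(-4, -4, 5, -4)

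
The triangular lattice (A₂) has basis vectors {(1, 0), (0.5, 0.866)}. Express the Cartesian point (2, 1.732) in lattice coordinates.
b₁ + 2b₂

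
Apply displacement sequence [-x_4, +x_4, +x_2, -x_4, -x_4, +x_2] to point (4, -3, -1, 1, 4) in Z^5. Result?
(4, -1, -1, -1, 4)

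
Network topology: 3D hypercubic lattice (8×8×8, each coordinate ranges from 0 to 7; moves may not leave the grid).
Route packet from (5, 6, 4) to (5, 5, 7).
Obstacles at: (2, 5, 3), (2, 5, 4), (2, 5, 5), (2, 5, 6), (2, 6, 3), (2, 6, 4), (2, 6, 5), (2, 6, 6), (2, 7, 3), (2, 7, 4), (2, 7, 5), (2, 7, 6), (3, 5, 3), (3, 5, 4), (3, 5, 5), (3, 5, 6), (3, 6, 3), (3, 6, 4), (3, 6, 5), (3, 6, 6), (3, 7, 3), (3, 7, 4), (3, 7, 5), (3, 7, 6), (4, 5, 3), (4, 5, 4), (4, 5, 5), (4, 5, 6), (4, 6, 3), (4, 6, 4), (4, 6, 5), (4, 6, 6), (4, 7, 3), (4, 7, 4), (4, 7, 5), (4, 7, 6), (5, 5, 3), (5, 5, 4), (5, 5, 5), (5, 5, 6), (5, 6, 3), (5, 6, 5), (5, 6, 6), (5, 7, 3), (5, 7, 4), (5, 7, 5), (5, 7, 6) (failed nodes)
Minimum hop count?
6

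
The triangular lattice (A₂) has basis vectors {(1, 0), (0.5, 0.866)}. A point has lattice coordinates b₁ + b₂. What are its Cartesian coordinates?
(1.5, 0.866)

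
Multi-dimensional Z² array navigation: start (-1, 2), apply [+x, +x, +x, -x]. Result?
(1, 2)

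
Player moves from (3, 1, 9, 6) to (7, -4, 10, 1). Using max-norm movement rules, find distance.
5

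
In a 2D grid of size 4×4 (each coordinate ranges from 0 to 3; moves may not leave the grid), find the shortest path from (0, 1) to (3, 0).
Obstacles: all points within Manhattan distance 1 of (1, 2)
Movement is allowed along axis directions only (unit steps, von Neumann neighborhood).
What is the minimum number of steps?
4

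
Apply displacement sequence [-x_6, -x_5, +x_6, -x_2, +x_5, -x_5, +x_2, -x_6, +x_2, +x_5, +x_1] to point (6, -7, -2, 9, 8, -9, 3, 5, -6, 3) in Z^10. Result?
(7, -6, -2, 9, 8, -10, 3, 5, -6, 3)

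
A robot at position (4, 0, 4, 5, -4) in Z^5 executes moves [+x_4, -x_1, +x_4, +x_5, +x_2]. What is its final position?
(3, 1, 4, 7, -3)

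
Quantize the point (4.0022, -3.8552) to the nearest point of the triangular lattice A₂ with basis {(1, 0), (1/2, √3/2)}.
(4, -3.464)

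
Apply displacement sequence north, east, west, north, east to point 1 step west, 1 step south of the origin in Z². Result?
(0, 1)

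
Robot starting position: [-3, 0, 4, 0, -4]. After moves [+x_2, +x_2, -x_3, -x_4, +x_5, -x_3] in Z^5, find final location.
(-3, 2, 2, -1, -3)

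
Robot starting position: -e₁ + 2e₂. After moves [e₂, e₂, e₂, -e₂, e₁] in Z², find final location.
(0, 4)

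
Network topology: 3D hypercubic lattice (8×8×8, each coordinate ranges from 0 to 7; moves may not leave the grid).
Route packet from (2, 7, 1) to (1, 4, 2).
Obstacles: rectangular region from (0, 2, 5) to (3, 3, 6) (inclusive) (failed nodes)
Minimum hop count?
5
(one shortest path: (2, 7, 1) → (1, 7, 1) → (1, 6, 1) → (1, 5, 1) → (1, 4, 1) → (1, 4, 2))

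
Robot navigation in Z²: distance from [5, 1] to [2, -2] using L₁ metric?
6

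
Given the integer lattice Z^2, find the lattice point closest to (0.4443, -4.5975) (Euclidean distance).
(0, -5)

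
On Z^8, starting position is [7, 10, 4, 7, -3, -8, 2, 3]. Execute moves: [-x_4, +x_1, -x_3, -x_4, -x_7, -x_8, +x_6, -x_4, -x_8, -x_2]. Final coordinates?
(8, 9, 3, 4, -3, -7, 1, 1)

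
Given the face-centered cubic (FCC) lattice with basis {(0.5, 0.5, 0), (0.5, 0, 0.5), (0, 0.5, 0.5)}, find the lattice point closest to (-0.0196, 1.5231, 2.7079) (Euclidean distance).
(0, 1.5, 2.5)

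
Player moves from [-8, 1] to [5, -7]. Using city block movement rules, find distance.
21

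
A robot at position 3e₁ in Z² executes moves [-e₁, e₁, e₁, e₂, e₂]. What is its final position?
(4, 2)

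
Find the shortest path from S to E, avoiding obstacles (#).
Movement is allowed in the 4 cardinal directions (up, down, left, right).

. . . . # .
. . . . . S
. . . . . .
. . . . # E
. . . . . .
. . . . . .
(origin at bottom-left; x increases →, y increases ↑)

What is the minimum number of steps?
2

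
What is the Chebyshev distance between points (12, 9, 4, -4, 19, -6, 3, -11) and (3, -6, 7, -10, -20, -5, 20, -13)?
39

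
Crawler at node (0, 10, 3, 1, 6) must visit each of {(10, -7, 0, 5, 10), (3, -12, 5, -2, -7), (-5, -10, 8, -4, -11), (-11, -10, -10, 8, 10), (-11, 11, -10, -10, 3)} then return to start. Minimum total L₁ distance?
234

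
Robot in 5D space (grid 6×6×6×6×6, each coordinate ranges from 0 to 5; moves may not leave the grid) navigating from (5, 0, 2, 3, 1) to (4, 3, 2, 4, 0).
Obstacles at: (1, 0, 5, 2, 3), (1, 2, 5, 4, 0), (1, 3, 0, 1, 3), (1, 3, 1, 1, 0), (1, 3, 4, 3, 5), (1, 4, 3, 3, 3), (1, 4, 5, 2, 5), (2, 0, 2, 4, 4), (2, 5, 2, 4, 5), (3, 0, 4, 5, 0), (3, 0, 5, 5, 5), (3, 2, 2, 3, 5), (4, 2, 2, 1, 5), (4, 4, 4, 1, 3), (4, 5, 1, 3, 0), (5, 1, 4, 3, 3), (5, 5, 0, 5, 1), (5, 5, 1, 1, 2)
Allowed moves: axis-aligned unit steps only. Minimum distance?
6
(one shortest path: (5, 0, 2, 3, 1) → (4, 0, 2, 3, 1) → (4, 1, 2, 3, 1) → (4, 2, 2, 3, 1) → (4, 3, 2, 3, 1) → (4, 3, 2, 4, 1) → (4, 3, 2, 4, 0))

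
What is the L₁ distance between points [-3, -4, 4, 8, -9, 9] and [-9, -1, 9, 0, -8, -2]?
34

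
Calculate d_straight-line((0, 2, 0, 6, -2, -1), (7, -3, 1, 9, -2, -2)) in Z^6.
9.21954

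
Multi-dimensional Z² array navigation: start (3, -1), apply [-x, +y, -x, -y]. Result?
(1, -1)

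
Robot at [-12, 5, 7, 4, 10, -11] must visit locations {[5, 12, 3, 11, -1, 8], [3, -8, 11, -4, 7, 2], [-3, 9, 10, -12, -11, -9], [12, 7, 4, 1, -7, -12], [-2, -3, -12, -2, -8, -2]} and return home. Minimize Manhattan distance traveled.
322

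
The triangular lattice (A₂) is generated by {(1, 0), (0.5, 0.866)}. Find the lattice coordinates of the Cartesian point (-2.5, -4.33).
-5b₂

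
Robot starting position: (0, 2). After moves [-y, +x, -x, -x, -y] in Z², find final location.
(-1, 0)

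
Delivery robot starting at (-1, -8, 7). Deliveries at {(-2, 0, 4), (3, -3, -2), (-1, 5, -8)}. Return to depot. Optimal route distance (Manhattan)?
66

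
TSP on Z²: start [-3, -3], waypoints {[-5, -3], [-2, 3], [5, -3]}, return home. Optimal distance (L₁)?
32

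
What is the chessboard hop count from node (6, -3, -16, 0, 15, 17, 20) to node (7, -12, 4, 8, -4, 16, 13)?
20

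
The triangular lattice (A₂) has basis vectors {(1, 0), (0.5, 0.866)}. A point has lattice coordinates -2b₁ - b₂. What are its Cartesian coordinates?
(-2.5, -0.866)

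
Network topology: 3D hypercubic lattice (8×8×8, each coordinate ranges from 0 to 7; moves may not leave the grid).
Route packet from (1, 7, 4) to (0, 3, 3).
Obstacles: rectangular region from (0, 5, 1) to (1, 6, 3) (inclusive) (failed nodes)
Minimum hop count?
6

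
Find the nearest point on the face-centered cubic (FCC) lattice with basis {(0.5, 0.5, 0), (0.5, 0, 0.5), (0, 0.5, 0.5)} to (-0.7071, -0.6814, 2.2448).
(-0.5, -0.5, 2)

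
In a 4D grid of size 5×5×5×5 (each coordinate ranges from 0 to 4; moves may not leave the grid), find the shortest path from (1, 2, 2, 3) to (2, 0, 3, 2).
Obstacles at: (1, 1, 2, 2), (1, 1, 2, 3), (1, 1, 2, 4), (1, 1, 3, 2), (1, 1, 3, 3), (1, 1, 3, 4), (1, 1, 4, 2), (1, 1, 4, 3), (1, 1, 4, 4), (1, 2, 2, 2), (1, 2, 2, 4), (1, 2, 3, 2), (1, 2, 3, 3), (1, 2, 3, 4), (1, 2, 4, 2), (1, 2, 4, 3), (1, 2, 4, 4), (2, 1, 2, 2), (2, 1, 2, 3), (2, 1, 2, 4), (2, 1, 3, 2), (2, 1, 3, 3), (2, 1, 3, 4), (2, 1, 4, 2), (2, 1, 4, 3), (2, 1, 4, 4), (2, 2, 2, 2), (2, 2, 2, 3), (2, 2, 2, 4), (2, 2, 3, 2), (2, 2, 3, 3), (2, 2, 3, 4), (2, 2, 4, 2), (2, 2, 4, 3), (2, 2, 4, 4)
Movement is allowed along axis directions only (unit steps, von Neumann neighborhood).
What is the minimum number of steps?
7
(one shortest path: (1, 2, 2, 3) → (0, 2, 2, 3) → (0, 1, 2, 3) → (0, 0, 2, 3) → (1, 0, 2, 3) → (2, 0, 2, 3) → (2, 0, 3, 3) → (2, 0, 3, 2))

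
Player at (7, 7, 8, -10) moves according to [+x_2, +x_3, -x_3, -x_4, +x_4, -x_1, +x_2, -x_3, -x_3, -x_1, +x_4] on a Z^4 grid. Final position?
(5, 9, 6, -9)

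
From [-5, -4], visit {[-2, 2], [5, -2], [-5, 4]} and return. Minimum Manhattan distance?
36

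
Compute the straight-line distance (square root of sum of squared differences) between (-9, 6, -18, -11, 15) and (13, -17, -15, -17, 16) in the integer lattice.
32.5423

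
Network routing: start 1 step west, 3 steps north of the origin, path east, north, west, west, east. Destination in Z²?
(-1, 4)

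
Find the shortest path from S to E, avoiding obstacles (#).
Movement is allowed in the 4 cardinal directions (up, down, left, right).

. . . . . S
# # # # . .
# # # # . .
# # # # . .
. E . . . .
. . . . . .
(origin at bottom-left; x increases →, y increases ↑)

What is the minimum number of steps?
8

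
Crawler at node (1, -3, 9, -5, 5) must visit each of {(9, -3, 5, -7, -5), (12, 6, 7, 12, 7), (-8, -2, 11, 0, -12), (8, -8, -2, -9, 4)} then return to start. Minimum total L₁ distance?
188
(one optimal route: (1, -3, 9, -5, 5) → (12, 6, 7, 12, 7) → (8, -8, -2, -9, 4) → (9, -3, 5, -7, -5) → (-8, -2, 11, 0, -12) → (1, -3, 9, -5, 5))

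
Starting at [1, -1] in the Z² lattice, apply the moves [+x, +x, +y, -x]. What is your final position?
(2, 0)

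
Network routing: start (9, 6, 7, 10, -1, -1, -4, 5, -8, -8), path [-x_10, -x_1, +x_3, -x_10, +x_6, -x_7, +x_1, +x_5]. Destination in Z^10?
(9, 6, 8, 10, 0, 0, -5, 5, -8, -10)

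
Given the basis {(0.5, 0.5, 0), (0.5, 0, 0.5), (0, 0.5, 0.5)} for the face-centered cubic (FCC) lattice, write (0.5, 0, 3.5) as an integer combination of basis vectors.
-3b₁ + 4b₂ + 3b₃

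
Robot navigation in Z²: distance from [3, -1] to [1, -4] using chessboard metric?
3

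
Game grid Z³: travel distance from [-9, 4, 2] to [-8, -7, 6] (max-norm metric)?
11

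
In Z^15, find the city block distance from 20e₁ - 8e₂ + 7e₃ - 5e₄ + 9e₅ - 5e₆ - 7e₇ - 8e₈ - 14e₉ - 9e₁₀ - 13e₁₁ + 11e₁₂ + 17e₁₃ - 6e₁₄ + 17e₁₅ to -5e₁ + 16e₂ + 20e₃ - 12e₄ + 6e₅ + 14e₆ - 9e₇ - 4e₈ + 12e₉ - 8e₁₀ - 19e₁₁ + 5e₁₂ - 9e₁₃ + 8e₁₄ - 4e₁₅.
197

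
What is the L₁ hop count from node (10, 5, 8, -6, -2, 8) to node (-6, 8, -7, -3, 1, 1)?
47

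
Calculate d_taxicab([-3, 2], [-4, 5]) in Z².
4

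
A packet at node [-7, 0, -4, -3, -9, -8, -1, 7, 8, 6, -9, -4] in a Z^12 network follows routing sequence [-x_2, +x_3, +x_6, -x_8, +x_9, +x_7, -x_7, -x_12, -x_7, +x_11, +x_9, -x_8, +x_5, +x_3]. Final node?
(-7, -1, -2, -3, -8, -7, -2, 5, 10, 6, -8, -5)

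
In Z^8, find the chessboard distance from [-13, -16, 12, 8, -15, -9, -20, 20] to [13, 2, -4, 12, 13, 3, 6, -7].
28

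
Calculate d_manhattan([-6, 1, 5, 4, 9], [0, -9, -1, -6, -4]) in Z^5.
45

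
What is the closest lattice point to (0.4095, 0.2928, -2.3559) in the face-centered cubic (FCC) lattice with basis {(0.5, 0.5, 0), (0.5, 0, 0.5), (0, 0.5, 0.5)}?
(0.5, 0, -2.5)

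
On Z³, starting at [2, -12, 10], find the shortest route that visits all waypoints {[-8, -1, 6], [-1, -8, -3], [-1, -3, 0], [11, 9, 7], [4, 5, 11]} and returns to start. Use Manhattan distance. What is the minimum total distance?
108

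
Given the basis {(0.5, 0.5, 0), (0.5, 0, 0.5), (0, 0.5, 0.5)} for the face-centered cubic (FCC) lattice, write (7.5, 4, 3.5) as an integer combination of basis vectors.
8b₁ + 7b₂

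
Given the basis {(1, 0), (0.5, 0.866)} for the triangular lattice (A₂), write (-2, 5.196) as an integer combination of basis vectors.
-5b₁ + 6b₂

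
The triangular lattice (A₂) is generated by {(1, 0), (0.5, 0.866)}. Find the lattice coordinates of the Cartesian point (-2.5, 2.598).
-4b₁ + 3b₂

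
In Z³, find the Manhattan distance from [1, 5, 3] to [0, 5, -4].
8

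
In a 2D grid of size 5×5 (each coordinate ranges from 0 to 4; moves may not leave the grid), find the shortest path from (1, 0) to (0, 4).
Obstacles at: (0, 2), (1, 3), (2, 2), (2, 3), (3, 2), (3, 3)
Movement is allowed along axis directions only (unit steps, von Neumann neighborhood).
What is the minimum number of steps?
11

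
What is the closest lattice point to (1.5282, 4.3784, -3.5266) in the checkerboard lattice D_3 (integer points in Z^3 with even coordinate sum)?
(2, 4, -4)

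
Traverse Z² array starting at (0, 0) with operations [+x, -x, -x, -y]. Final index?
(-1, -1)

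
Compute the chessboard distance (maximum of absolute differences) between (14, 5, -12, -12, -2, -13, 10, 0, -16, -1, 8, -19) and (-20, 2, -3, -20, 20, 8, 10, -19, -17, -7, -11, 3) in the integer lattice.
34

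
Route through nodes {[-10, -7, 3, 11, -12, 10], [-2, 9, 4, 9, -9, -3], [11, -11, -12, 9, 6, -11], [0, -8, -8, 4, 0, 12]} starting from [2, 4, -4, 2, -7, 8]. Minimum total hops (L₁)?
175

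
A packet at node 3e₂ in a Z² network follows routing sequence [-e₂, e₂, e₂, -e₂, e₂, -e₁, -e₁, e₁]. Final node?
(-1, 4)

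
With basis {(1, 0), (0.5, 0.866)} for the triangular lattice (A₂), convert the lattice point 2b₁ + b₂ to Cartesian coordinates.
(2.5, 0.866)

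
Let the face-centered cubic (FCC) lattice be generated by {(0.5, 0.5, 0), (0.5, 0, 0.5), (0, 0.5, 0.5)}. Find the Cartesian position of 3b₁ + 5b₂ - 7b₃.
(4, -2, -1)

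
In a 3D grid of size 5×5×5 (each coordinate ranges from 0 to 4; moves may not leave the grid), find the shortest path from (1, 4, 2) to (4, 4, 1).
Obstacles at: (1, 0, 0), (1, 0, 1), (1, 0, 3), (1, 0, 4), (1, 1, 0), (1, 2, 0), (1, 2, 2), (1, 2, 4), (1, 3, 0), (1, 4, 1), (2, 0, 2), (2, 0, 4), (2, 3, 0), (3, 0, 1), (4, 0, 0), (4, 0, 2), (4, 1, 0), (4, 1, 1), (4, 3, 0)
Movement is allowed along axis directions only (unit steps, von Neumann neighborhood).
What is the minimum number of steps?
4
(one shortest path: (1, 4, 2) → (2, 4, 2) → (3, 4, 2) → (4, 4, 2) → (4, 4, 1))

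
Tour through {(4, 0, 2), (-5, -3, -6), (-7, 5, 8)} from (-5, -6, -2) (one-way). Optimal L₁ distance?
49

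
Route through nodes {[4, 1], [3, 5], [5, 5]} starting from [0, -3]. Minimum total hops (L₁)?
15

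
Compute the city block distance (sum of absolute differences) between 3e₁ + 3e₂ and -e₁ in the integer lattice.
7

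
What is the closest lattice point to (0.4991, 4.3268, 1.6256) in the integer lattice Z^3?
(0, 4, 2)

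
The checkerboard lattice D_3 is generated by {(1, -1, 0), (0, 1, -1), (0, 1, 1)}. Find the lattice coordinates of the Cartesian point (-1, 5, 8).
-b₁ - 2b₂ + 6b₃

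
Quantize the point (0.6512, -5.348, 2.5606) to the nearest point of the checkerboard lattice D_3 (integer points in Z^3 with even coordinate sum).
(1, -5, 2)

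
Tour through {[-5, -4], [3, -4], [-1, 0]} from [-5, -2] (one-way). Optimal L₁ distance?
18
(one optimal route: (-5, -2) → (-5, -4) → (3, -4) → (-1, 0))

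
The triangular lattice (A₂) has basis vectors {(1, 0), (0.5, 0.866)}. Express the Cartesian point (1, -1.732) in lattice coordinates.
2b₁ - 2b₂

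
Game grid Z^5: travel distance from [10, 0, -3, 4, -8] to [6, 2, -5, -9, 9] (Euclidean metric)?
21.9545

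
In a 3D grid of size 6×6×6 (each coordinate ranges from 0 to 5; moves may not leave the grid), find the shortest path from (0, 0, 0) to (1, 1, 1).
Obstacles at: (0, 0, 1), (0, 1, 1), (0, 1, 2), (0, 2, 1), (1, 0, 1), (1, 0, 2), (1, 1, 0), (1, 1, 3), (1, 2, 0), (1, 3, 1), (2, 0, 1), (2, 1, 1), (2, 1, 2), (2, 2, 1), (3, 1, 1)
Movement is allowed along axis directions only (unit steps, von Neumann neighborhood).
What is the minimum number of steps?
9
(one shortest path: (0, 0, 0) → (0, 1, 0) → (0, 2, 0) → (0, 3, 0) → (0, 3, 1) → (0, 3, 2) → (1, 3, 2) → (1, 2, 2) → (1, 1, 2) → (1, 1, 1))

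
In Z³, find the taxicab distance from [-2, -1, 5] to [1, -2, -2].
11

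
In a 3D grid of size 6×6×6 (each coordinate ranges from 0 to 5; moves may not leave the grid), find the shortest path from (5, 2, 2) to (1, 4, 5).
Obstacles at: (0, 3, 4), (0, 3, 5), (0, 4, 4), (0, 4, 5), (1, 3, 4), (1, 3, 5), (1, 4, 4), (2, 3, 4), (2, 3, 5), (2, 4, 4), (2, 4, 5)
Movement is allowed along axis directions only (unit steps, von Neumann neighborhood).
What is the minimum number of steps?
11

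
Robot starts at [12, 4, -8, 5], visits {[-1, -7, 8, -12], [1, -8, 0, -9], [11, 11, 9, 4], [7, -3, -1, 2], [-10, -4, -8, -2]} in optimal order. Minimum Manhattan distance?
129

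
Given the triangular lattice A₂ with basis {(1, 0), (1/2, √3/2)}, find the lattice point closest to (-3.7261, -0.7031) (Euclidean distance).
(-3.5, -0.866)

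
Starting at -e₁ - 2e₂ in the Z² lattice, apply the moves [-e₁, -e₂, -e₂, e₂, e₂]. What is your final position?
(-2, -2)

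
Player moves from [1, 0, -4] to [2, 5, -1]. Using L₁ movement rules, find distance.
9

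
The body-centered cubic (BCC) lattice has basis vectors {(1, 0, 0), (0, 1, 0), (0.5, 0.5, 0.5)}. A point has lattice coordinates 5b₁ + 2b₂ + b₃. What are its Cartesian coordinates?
(5.5, 2.5, 0.5)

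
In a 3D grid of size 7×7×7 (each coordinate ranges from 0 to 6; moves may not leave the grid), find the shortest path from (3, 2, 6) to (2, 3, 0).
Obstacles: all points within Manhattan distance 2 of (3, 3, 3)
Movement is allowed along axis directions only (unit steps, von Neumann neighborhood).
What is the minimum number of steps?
10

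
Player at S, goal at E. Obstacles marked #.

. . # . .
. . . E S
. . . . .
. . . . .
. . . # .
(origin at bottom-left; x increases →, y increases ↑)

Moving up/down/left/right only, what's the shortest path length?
1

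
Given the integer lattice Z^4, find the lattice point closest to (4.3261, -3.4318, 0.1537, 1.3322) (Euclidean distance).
(4, -3, 0, 1)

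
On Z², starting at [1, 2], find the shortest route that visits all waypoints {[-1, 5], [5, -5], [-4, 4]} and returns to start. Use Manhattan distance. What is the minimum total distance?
38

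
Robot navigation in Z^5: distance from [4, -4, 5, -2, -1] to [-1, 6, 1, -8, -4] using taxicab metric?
28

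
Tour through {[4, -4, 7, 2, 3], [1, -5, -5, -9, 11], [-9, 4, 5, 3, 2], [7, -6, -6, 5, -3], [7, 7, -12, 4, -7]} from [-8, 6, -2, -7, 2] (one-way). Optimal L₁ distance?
140
(one optimal route: (-8, 6, -2, -7, 2) → (-9, 4, 5, 3, 2) → (4, -4, 7, 2, 3) → (1, -5, -5, -9, 11) → (7, -6, -6, 5, -3) → (7, 7, -12, 4, -7))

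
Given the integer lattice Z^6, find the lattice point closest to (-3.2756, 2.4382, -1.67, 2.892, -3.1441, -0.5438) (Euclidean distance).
(-3, 2, -2, 3, -3, -1)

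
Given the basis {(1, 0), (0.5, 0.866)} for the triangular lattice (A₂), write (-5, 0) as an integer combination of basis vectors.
-5b₁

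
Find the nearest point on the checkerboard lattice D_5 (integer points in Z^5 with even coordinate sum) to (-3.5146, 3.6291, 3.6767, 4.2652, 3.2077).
(-3, 4, 4, 4, 3)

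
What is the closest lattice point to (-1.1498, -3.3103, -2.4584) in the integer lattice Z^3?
(-1, -3, -2)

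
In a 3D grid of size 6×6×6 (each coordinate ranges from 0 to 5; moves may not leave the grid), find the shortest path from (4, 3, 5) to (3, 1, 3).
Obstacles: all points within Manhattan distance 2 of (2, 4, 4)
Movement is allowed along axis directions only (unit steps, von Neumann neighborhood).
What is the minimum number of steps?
5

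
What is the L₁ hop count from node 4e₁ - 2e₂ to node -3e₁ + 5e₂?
14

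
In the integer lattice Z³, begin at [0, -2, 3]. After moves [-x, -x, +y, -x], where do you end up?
(-3, -1, 3)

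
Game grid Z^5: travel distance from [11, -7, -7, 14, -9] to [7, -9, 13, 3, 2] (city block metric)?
48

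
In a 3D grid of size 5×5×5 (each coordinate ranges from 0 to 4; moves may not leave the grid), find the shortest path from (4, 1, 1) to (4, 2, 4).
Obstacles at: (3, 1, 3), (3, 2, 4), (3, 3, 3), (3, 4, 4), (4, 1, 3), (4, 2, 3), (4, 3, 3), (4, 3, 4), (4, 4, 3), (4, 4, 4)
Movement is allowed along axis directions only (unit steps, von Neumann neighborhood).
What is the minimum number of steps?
6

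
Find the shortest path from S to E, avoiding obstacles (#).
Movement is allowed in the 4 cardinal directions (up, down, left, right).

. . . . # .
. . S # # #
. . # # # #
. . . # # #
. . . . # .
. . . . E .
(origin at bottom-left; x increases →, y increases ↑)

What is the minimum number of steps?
8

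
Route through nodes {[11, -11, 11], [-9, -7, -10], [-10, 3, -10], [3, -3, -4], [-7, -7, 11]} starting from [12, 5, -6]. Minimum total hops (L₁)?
100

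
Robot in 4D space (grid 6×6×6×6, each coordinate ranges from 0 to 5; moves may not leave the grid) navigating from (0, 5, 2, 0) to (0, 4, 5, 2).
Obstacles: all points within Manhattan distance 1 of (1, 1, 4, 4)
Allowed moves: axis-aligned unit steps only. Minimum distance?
6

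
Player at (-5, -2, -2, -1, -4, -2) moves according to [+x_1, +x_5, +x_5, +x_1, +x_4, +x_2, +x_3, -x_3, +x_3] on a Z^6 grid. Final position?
(-3, -1, -1, 0, -2, -2)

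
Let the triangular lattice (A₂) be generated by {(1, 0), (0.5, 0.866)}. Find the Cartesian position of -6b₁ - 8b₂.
(-10, -6.928)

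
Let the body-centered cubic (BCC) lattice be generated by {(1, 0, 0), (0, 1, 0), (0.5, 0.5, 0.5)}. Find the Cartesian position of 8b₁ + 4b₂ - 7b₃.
(4.5, 0.5, -3.5)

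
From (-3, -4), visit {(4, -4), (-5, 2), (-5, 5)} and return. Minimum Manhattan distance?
36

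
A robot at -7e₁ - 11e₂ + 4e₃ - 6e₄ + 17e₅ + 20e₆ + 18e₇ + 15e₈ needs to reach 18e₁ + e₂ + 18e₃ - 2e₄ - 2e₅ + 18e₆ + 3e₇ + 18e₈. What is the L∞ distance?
25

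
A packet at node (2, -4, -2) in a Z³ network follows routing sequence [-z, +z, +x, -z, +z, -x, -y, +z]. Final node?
(2, -5, -1)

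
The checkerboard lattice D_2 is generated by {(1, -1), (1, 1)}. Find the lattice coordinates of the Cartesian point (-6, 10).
-8b₁ + 2b₂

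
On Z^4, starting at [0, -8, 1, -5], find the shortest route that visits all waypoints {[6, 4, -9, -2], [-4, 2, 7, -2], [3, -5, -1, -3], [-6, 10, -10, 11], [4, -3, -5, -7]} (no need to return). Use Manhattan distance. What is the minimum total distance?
107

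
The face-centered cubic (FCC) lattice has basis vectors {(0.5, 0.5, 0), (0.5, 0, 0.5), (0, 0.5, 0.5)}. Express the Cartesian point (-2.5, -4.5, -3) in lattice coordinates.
-4b₁ - b₂ - 5b₃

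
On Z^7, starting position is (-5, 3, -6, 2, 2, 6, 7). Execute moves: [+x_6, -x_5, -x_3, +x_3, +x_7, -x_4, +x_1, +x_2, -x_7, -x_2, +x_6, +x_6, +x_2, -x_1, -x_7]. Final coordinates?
(-5, 4, -6, 1, 1, 9, 6)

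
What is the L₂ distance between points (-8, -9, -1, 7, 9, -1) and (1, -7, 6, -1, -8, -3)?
22.1585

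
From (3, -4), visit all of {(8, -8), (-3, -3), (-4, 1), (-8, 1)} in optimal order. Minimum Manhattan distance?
34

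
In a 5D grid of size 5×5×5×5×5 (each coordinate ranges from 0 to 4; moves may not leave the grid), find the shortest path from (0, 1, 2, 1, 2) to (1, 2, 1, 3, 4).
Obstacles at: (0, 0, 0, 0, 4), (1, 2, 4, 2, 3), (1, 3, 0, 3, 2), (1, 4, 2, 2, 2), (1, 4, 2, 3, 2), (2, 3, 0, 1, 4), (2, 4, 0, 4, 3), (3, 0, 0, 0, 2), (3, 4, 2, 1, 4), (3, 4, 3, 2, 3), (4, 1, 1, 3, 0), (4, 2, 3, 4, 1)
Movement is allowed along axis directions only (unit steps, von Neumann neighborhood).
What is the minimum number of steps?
7
(one shortest path: (0, 1, 2, 1, 2) → (1, 1, 2, 1, 2) → (1, 2, 2, 1, 2) → (1, 2, 1, 1, 2) → (1, 2, 1, 2, 2) → (1, 2, 1, 3, 2) → (1, 2, 1, 3, 3) → (1, 2, 1, 3, 4))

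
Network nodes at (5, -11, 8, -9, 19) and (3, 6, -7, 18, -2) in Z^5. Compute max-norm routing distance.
27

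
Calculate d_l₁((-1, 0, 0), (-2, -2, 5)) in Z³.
8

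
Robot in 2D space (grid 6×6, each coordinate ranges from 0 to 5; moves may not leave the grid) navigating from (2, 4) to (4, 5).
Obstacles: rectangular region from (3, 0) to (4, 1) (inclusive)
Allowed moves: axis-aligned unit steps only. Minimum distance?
3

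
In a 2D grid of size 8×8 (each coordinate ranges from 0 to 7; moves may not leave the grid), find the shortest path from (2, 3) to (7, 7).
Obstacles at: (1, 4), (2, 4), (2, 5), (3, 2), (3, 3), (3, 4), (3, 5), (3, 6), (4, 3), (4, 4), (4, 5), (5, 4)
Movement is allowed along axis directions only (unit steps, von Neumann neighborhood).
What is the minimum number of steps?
13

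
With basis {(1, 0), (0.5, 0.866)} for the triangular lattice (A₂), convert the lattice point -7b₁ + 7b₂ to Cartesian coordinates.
(-3.5, 6.062)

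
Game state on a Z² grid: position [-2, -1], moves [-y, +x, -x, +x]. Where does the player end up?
(-1, -2)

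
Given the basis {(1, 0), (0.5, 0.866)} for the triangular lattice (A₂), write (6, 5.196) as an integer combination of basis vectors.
3b₁ + 6b₂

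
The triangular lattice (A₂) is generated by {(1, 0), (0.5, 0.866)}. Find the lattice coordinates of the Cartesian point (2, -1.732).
3b₁ - 2b₂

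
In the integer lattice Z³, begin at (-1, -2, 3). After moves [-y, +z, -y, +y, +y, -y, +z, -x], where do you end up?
(-2, -3, 5)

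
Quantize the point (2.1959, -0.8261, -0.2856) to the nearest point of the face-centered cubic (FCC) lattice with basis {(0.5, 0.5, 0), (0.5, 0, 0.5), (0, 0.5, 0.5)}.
(2, -1, 0)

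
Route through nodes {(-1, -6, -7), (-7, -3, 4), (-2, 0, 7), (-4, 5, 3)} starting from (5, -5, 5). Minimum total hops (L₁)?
57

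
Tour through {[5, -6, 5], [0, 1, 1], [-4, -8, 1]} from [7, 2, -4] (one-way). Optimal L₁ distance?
41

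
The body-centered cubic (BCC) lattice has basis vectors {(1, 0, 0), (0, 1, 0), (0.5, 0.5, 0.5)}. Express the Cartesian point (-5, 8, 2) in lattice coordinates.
-7b₁ + 6b₂ + 4b₃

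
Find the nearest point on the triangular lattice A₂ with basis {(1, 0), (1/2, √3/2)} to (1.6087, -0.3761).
(1.5, -0.866)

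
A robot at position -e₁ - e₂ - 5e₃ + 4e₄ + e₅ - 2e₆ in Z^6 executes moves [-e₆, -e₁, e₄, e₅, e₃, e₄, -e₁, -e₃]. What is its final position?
(-3, -1, -5, 6, 2, -3)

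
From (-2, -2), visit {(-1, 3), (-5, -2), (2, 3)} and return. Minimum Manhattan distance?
24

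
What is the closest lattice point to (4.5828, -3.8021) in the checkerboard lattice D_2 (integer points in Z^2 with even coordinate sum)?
(4, -4)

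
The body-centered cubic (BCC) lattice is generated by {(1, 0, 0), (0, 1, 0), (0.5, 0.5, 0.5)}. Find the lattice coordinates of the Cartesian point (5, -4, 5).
-9b₂ + 10b₃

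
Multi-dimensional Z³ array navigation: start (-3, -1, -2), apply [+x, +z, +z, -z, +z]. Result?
(-2, -1, 0)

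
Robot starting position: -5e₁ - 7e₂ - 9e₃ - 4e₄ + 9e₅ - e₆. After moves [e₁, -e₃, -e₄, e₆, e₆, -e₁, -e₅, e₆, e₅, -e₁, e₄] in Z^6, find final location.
(-6, -7, -10, -4, 9, 2)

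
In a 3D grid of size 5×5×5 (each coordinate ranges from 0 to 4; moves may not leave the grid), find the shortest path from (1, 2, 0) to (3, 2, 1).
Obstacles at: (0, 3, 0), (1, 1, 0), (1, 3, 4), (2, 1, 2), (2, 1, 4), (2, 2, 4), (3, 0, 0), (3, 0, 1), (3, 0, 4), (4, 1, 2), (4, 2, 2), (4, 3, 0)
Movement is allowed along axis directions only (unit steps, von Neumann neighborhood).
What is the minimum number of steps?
3
(one shortest path: (1, 2, 0) → (2, 2, 0) → (3, 2, 0) → (3, 2, 1))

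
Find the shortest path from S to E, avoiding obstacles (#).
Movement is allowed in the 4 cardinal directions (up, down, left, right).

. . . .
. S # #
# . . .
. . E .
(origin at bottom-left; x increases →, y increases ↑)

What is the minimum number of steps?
3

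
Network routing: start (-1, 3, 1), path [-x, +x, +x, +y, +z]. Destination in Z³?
(0, 4, 2)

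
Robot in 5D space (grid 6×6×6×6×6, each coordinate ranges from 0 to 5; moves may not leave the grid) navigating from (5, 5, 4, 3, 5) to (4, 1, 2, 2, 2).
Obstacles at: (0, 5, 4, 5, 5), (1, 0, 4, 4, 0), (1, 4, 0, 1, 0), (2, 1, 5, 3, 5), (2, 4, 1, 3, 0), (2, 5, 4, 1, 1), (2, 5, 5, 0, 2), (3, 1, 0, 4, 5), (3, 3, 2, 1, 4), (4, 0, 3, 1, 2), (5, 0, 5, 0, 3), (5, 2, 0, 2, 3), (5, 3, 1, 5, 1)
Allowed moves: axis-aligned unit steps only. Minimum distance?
11
(one shortest path: (5, 5, 4, 3, 5) → (4, 5, 4, 3, 5) → (4, 4, 4, 3, 5) → (4, 3, 4, 3, 5) → (4, 2, 4, 3, 5) → (4, 1, 4, 3, 5) → (4, 1, 3, 3, 5) → (4, 1, 2, 3, 5) → (4, 1, 2, 2, 5) → (4, 1, 2, 2, 4) → (4, 1, 2, 2, 3) → (4, 1, 2, 2, 2))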